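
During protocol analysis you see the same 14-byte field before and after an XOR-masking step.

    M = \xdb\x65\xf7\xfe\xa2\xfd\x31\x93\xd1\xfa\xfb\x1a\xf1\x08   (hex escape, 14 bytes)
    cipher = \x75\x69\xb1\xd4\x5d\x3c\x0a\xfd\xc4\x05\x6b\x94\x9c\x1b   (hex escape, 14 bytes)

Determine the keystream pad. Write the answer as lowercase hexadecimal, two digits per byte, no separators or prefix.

ae0c462affc13b6e15ff908e6d13

Since cipher = M ⊕ pad, XORing both sides with M gives pad = M ⊕ cipher.
11011011 XOR 01110101 = 10101110
01100101 XOR 01101001 = 00001100
11110111 XOR 10110001 = 01000110
11111110 XOR 11010100 = 00101010
10100010 XOR 01011101 = 11111111
11111101 XOR 00111100 = 11000001
00110001 XOR 00001010 = 00111011
10010011 XOR 11111101 = 01101110
11010001 XOR 11000100 = 00010101
11111010 XOR 00000101 = 11111111
11111011 XOR 01101011 = 10010000
00011010 XOR 10010100 = 10001110
11110001 XOR 10011100 = 01101101
00001000 XOR 00011011 = 00010011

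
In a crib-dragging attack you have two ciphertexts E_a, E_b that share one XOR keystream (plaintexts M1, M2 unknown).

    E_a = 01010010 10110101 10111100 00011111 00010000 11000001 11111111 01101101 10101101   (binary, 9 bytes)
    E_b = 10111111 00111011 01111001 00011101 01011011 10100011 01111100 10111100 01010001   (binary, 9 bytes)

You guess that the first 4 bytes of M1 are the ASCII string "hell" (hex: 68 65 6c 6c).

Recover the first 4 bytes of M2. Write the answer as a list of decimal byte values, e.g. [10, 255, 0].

First, E_a ⊕ E_b = (M1 ⊕ K) ⊕ (M2 ⊕ K) = M1 ⊕ M2, so the key drops out. Then M2 = (M1 ⊕ M2) ⊕ M1 over the first 4 bytes.
byte 0: (52 xor bf) xor 68 = ed xor 68 = 85
byte 1: (b5 xor 3b) xor 65 = 8e xor 65 = eb
byte 2: (bc xor 79) xor 6c = c5 xor 6c = a9
byte 3: (1f xor 1d) xor 6c = 02 xor 6c = 6e

[133, 235, 169, 110]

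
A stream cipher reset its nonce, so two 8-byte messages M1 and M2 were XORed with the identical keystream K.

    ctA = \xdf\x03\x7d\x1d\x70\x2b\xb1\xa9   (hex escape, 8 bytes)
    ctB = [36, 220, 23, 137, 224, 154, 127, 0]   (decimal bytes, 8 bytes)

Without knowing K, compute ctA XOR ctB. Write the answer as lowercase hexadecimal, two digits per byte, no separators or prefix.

fbdf6a9490b1cea9

ctA ⊕ ctB = (M1 ⊕ K) ⊕ (M2 ⊕ K) = M1 ⊕ M2 — the shared key cancels under XOR.
df XOR 24 = fb
03 XOR dc = df
7d XOR 17 = 6a
1d XOR 89 = 94
70 XOR e0 = 90
2b XOR 9a = b1
b1 XOR 7f = ce
a9 XOR 00 = a9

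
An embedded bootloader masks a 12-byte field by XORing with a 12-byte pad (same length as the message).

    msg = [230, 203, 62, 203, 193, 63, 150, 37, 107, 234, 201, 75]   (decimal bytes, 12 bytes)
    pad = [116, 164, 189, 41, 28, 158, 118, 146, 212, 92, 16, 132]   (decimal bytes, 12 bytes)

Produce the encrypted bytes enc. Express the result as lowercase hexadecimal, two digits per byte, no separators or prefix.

XOR is its own inverse, so applying the key byte-wise gives the result directly.
e6 xor 74 = 92
cb xor a4 = 6f
3e xor bd = 83
cb xor 29 = e2
c1 xor 1c = dd
3f xor 9e = a1
96 xor 76 = e0
25 xor 92 = b7
6b xor d4 = bf
ea xor 5c = b6
c9 xor 10 = d9
4b xor 84 = cf

926f83e2dda1e0b7bfb6d9cf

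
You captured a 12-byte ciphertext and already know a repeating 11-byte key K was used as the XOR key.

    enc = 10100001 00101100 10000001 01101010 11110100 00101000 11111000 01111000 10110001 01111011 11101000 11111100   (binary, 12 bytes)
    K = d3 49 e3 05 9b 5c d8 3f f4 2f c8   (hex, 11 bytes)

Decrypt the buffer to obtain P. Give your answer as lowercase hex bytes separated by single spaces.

72 65 62 6f 6f 74 20 47 45 54 20 2f

The 11-byte key repeats, so the effective keystream is d3 49 e3 05 9b 5c d8 3f f4 2f c8 d3.
byte 0: a1 xor d3 = 72
byte 1: 2c xor 49 = 65
byte 2: 81 xor e3 = 62
byte 3: 6a xor 05 = 6f
byte 4: f4 xor 9b = 6f
byte 5: 28 xor 5c = 74
byte 6: f8 xor d8 = 20
byte 7: 78 xor 3f = 47
byte 8: b1 xor f4 = 45
byte 9: 7b xor 2f = 54
byte 10: e8 xor c8 = 20
byte 11: fc xor d3 = 2f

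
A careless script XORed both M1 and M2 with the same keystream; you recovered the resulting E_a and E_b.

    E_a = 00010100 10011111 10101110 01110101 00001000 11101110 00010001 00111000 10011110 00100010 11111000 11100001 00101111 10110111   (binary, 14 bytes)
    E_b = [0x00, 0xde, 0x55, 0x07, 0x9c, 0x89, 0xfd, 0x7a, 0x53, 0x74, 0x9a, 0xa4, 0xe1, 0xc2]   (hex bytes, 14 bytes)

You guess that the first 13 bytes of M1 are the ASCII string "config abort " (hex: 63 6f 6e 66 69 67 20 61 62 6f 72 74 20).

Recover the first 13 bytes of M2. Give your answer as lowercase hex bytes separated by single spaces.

77 2e 95 14 fd 00 cc 23 af 39 10 31 ee

First, E_a ⊕ E_b = (M1 ⊕ K) ⊕ (M2 ⊕ K) = M1 ⊕ M2, so the key drops out. Then M2 = (M1 ⊕ M2) ⊕ M1 over the first 13 bytes.
byte 0: (14 xor 00) xor 63 = 14 xor 63 = 77
byte 1: (9f xor de) xor 6f = 41 xor 6f = 2e
byte 2: (ae xor 55) xor 6e = fb xor 6e = 95
byte 3: (75 xor 07) xor 66 = 72 xor 66 = 14
byte 4: (08 xor 9c) xor 69 = 94 xor 69 = fd
byte 5: (ee xor 89) xor 67 = 67 xor 67 = 00
byte 6: (11 xor fd) xor 20 = ec xor 20 = cc
byte 7: (38 xor 7a) xor 61 = 42 xor 61 = 23
byte 8: (9e xor 53) xor 62 = cd xor 62 = af
byte 9: (22 xor 74) xor 6f = 56 xor 6f = 39
byte 10: (f8 xor 9a) xor 72 = 62 xor 72 = 10
byte 11: (e1 xor a4) xor 74 = 45 xor 74 = 31
byte 12: (2f xor e1) xor 20 = ce xor 20 = ee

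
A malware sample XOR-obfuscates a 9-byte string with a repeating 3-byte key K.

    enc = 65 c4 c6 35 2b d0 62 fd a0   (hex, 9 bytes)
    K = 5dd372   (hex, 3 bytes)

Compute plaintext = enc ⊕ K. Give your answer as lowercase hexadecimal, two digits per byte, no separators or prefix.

3817b468f8a23f2ed2

The 3-byte key repeats, so the effective keystream is 5d d3 72 5d d3 72 5d d3 72.
byte 0: 65 ⊕ 5d = 38
byte 1: c4 ⊕ d3 = 17
byte 2: c6 ⊕ 72 = b4
byte 3: 35 ⊕ 5d = 68
byte 4: 2b ⊕ d3 = f8
byte 5: d0 ⊕ 72 = a2
byte 6: 62 ⊕ 5d = 3f
byte 7: fd ⊕ d3 = 2e
byte 8: a0 ⊕ 72 = d2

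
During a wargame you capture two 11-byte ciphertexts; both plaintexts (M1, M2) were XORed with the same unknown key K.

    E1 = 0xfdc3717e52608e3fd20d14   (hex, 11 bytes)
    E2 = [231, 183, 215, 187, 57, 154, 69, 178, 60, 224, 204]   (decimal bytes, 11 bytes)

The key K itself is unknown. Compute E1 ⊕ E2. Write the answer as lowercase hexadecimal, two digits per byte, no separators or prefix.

1a74a6c56bfacb8deeedd8

E1 ⊕ E2 = (M1 ⊕ K) ⊕ (M2 ⊕ K) = M1 ⊕ M2 — the shared key cancels under XOR.
byte 0: 253 XOR 231 =  26
byte 1: 195 XOR 183 = 116
byte 2: 113 XOR 215 = 166
byte 3: 126 XOR 187 = 197
byte 4:  82 XOR  57 = 107
byte 5:  96 XOR 154 = 250
byte 6: 142 XOR  69 = 203
byte 7:  63 XOR 178 = 141
byte 8: 210 XOR  60 = 238
byte 9:  13 XOR 224 = 237
byte 10:  20 XOR 204 = 216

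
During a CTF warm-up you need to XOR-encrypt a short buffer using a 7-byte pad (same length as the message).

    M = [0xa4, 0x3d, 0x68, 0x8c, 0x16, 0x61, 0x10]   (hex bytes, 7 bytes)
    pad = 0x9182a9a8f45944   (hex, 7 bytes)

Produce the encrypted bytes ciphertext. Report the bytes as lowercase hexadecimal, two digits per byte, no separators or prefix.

35bfc124e23854

10100100 ^ 10010001 = 00110101
00111101 ^ 10000010 = 10111111
01101000 ^ 10101001 = 11000001
10001100 ^ 10101000 = 00100100
00010110 ^ 11110100 = 11100010
01100001 ^ 01011001 = 00111000
00010000 ^ 01000100 = 01010100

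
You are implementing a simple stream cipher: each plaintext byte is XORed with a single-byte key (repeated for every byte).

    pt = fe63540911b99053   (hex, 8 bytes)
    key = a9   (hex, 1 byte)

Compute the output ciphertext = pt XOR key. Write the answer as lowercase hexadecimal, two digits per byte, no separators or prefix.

57cafda0b81039fa

The 1-byte key repeats, so the effective keystream is a9 a9 a9 a9 a9 a9 a9 a9.
byte 0: 11111110 xor 10101001 = 01010111
byte 1: 01100011 xor 10101001 = 11001010
byte 2: 01010100 xor 10101001 = 11111101
byte 3: 00001001 xor 10101001 = 10100000
byte 4: 00010001 xor 10101001 = 10111000
byte 5: 10111001 xor 10101001 = 00010000
byte 6: 10010000 xor 10101001 = 00111001
byte 7: 01010011 xor 10101001 = 11111010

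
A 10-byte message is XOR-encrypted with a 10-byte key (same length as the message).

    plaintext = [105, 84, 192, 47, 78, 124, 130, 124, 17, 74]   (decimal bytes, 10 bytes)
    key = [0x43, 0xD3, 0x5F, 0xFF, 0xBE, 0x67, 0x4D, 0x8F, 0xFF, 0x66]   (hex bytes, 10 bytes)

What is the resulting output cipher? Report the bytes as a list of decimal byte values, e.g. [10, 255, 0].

[42, 135, 159, 208, 240, 27, 207, 243, 238, 44]

01101001 ^ 01000011 = 00101010
01010100 ^ 11010011 = 10000111
11000000 ^ 01011111 = 10011111
00101111 ^ 11111111 = 11010000
01001110 ^ 10111110 = 11110000
01111100 ^ 01100111 = 00011011
10000010 ^ 01001101 = 11001111
01111100 ^ 10001111 = 11110011
00010001 ^ 11111111 = 11101110
01001010 ^ 01100110 = 00101100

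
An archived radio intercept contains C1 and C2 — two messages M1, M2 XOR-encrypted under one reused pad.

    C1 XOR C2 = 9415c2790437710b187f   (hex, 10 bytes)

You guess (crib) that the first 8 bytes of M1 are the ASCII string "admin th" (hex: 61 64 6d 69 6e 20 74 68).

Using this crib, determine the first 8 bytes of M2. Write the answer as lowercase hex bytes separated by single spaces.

f5 71 af 10 6a 17 05 63

Since C1 ⊕ C2 = M1 ⊕ M2, XORing with the guessed M1 bytes yields the corresponding M2 bytes: M2 = (C1 ⊕ C2) ⊕ M1.
94 XOR 61 = f5
15 XOR 64 = 71
c2 XOR 6d = af
79 XOR 69 = 10
04 XOR 6e = 6a
37 XOR 20 = 17
71 XOR 74 = 05
0b XOR 68 = 63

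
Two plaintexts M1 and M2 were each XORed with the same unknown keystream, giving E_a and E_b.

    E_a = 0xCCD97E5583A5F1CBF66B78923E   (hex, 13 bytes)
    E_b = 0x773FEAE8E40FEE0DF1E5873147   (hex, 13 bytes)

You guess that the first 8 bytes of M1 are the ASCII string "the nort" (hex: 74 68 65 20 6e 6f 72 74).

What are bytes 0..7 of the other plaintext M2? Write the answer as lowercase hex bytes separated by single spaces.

cf 8e f1 9d 09 c5 6d b2

First, E_a ⊕ E_b = (M1 ⊕ K) ⊕ (M2 ⊕ K) = M1 ⊕ M2, so the key drops out. Then M2 = (M1 ⊕ M2) ⊕ M1 over the first 8 bytes.
byte 0: (cc xor 77) xor 74 = bb xor 74 = cf
byte 1: (d9 xor 3f) xor 68 = e6 xor 68 = 8e
byte 2: (7e xor ea) xor 65 = 94 xor 65 = f1
byte 3: (55 xor e8) xor 20 = bd xor 20 = 9d
byte 4: (83 xor e4) xor 6e = 67 xor 6e = 09
byte 5: (a5 xor 0f) xor 6f = aa xor 6f = c5
byte 6: (f1 xor ee) xor 72 = 1f xor 72 = 6d
byte 7: (cb xor 0d) xor 74 = c6 xor 74 = b2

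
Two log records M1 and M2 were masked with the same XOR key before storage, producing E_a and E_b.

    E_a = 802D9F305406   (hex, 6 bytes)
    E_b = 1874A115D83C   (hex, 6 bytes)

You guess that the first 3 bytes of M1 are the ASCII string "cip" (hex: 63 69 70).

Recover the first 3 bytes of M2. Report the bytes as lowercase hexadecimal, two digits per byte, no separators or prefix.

First, E_a ⊕ E_b = (M1 ⊕ K) ⊕ (M2 ⊕ K) = M1 ⊕ M2, so the key drops out. Then M2 = (M1 ⊕ M2) ⊕ M1 over the first 3 bytes.
byte 0: (80 XOR 18) XOR 63 = 98 XOR 63 = fb
byte 1: (2d XOR 74) XOR 69 = 59 XOR 69 = 30
byte 2: (9f XOR a1) XOR 70 = 3e XOR 70 = 4e

fb304e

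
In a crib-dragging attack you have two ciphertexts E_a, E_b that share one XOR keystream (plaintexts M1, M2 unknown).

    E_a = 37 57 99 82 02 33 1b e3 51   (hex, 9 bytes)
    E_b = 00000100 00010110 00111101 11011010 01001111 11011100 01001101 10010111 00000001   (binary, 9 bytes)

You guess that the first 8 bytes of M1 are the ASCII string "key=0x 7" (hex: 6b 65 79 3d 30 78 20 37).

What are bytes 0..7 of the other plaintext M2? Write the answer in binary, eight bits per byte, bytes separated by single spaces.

First, E_a ⊕ E_b = (M1 ⊕ K) ⊕ (M2 ⊕ K) = M1 ⊕ M2, so the key drops out. Then M2 = (M1 ⊕ M2) ⊕ M1 over the first 8 bytes.
byte 0: (37 ^ 04) ^ 6b = 33 ^ 6b = 58
byte 1: (57 ^ 16) ^ 65 = 41 ^ 65 = 24
byte 2: (99 ^ 3d) ^ 79 = a4 ^ 79 = dd
byte 3: (82 ^ da) ^ 3d = 58 ^ 3d = 65
byte 4: (02 ^ 4f) ^ 30 = 4d ^ 30 = 7d
byte 5: (33 ^ dc) ^ 78 = ef ^ 78 = 97
byte 6: (1b ^ 4d) ^ 20 = 56 ^ 20 = 76
byte 7: (e3 ^ 97) ^ 37 = 74 ^ 37 = 43

01011000 00100100 11011101 01100101 01111101 10010111 01110110 01000011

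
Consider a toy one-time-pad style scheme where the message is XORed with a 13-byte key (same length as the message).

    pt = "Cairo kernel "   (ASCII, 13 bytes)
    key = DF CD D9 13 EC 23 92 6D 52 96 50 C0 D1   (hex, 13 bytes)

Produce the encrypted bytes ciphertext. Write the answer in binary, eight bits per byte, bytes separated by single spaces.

byte 0: 43 xor df = 9c
byte 1: 61 xor cd = ac
byte 2: 69 xor d9 = b0
byte 3: 72 xor 13 = 61
byte 4: 6f xor ec = 83
byte 5: 20 xor 23 = 03
byte 6: 6b xor 92 = f9
byte 7: 65 xor 6d = 08
byte 8: 72 xor 52 = 20
byte 9: 6e xor 96 = f8
byte 10: 65 xor 50 = 35
byte 11: 6c xor c0 = ac
byte 12: 20 xor d1 = f1

10011100 10101100 10110000 01100001 10000011 00000011 11111001 00001000 00100000 11111000 00110101 10101100 11110001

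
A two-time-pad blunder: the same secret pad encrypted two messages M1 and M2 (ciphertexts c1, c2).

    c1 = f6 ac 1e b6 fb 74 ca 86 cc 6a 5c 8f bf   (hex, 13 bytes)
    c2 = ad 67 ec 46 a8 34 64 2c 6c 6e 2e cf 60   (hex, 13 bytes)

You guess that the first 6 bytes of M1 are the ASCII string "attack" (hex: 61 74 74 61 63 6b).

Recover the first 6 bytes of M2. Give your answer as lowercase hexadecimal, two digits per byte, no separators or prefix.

First, c1 ⊕ c2 = (M1 ⊕ K) ⊕ (M2 ⊕ K) = M1 ⊕ M2, so the key drops out. Then M2 = (M1 ⊕ M2) ⊕ M1 over the first 6 bytes.
byte 0: (f6 ⊕ ad) ⊕ 61 = 5b ⊕ 61 = 3a
byte 1: (ac ⊕ 67) ⊕ 74 = cb ⊕ 74 = bf
byte 2: (1e ⊕ ec) ⊕ 74 = f2 ⊕ 74 = 86
byte 3: (b6 ⊕ 46) ⊕ 61 = f0 ⊕ 61 = 91
byte 4: (fb ⊕ a8) ⊕ 63 = 53 ⊕ 63 = 30
byte 5: (74 ⊕ 34) ⊕ 6b = 40 ⊕ 6b = 2b

3abf8691302b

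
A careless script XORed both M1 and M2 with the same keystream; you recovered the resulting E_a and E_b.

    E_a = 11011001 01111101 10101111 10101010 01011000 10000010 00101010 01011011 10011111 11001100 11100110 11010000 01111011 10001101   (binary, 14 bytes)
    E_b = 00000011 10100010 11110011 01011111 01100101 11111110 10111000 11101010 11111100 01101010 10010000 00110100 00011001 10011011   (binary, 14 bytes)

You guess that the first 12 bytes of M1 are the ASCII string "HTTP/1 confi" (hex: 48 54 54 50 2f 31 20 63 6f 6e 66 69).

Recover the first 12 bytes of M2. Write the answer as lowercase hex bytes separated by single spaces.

First, E_a ⊕ E_b = (M1 ⊕ K) ⊕ (M2 ⊕ K) = M1 ⊕ M2, so the key drops out. Then M2 = (M1 ⊕ M2) ⊕ M1 over the first 12 bytes.
byte 0: (d9 ^ 03) ^ 48 = da ^ 48 = 92
byte 1: (7d ^ a2) ^ 54 = df ^ 54 = 8b
byte 2: (af ^ f3) ^ 54 = 5c ^ 54 = 08
byte 3: (aa ^ 5f) ^ 50 = f5 ^ 50 = a5
byte 4: (58 ^ 65) ^ 2f = 3d ^ 2f = 12
byte 5: (82 ^ fe) ^ 31 = 7c ^ 31 = 4d
byte 6: (2a ^ b8) ^ 20 = 92 ^ 20 = b2
byte 7: (5b ^ ea) ^ 63 = b1 ^ 63 = d2
byte 8: (9f ^ fc) ^ 6f = 63 ^ 6f = 0c
byte 9: (cc ^ 6a) ^ 6e = a6 ^ 6e = c8
byte 10: (e6 ^ 90) ^ 66 = 76 ^ 66 = 10
byte 11: (d0 ^ 34) ^ 69 = e4 ^ 69 = 8d

92 8b 08 a5 12 4d b2 d2 0c c8 10 8d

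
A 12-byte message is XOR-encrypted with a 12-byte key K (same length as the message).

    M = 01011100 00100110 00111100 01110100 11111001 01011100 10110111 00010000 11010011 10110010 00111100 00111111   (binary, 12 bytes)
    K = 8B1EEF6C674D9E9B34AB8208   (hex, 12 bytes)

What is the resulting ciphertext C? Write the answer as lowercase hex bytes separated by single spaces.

d7 38 d3 18 9e 11 29 8b e7 19 be 37

5c ^ 8b = d7
26 ^ 1e = 38
3c ^ ef = d3
74 ^ 6c = 18
f9 ^ 67 = 9e
5c ^ 4d = 11
b7 ^ 9e = 29
10 ^ 9b = 8b
d3 ^ 34 = e7
b2 ^ ab = 19
3c ^ 82 = be
3f ^ 08 = 37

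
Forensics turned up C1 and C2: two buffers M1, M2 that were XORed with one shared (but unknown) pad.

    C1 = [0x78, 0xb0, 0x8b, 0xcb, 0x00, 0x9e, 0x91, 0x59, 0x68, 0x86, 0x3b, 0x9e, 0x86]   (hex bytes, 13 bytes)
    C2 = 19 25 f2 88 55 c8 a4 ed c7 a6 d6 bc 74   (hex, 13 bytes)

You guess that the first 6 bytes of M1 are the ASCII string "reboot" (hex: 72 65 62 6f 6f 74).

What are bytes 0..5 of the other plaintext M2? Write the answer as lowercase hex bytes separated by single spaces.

First, C1 ⊕ C2 = (M1 ⊕ K) ⊕ (M2 ⊕ K) = M1 ⊕ M2, so the key drops out. Then M2 = (M1 ⊕ M2) ⊕ M1 over the first 6 bytes.
byte 0: (78 XOR 19) XOR 72 = 61 XOR 72 = 13
byte 1: (b0 XOR 25) XOR 65 = 95 XOR 65 = f0
byte 2: (8b XOR f2) XOR 62 = 79 XOR 62 = 1b
byte 3: (cb XOR 88) XOR 6f = 43 XOR 6f = 2c
byte 4: (00 XOR 55) XOR 6f = 55 XOR 6f = 3a
byte 5: (9e XOR c8) XOR 74 = 56 XOR 74 = 22

13 f0 1b 2c 3a 22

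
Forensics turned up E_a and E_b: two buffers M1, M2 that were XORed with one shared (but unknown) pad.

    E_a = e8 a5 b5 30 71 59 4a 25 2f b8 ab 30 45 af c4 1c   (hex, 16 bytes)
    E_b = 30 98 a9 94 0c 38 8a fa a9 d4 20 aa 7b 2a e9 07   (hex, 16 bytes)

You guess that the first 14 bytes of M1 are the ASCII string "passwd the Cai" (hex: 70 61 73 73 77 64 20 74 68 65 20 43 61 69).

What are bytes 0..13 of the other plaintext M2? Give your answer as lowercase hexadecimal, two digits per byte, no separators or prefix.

First, E_a ⊕ E_b = (M1 ⊕ K) ⊕ (M2 ⊕ K) = M1 ⊕ M2, so the key drops out. Then M2 = (M1 ⊕ M2) ⊕ M1 over the first 14 bytes.
byte 0: (e8 xor 30) xor 70 = d8 xor 70 = a8
byte 1: (a5 xor 98) xor 61 = 3d xor 61 = 5c
byte 2: (b5 xor a9) xor 73 = 1c xor 73 = 6f
byte 3: (30 xor 94) xor 73 = a4 xor 73 = d7
byte 4: (71 xor 0c) xor 77 = 7d xor 77 = 0a
byte 5: (59 xor 38) xor 64 = 61 xor 64 = 05
byte 6: (4a xor 8a) xor 20 = c0 xor 20 = e0
byte 7: (25 xor fa) xor 74 = df xor 74 = ab
byte 8: (2f xor a9) xor 68 = 86 xor 68 = ee
byte 9: (b8 xor d4) xor 65 = 6c xor 65 = 09
byte 10: (ab xor 20) xor 20 = 8b xor 20 = ab
byte 11: (30 xor aa) xor 43 = 9a xor 43 = d9
byte 12: (45 xor 7b) xor 61 = 3e xor 61 = 5f
byte 13: (af xor 2a) xor 69 = 85 xor 69 = ec

a85c6fd70a05e0abee09abd95fec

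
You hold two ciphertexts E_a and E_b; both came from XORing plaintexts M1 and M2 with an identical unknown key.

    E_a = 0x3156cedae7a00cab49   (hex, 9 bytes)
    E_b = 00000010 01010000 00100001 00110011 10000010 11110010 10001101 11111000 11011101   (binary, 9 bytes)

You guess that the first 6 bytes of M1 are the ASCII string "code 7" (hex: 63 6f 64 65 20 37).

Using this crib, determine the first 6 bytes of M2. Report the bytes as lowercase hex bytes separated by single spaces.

50 69 8b 8c 45 65

First, E_a ⊕ E_b = (M1 ⊕ K) ⊕ (M2 ⊕ K) = M1 ⊕ M2, so the key drops out. Then M2 = (M1 ⊕ M2) ⊕ M1 over the first 6 bytes.
byte 0: (31 xor 02) xor 63 = 33 xor 63 = 50
byte 1: (56 xor 50) xor 6f = 06 xor 6f = 69
byte 2: (ce xor 21) xor 64 = ef xor 64 = 8b
byte 3: (da xor 33) xor 65 = e9 xor 65 = 8c
byte 4: (e7 xor 82) xor 20 = 65 xor 20 = 45
byte 5: (a0 xor f2) xor 37 = 52 xor 37 = 65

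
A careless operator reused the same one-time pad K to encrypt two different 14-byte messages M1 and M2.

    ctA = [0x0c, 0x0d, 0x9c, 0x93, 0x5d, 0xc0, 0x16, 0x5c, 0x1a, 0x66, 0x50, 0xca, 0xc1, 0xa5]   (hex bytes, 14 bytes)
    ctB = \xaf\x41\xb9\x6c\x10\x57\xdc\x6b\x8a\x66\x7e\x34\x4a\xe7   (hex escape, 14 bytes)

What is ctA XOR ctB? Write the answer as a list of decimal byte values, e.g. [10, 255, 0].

[163, 76, 37, 255, 77, 151, 202, 55, 144, 0, 46, 254, 139, 66]

ctA ⊕ ctB = (M1 ⊕ K) ⊕ (M2 ⊕ K) = M1 ⊕ M2 — the shared key cancels under XOR.
byte 0: 0c xor af = a3
byte 1: 0d xor 41 = 4c
byte 2: 9c xor b9 = 25
byte 3: 93 xor 6c = ff
byte 4: 5d xor 10 = 4d
byte 5: c0 xor 57 = 97
byte 6: 16 xor dc = ca
byte 7: 5c xor 6b = 37
byte 8: 1a xor 8a = 90
byte 9: 66 xor 66 = 00
byte 10: 50 xor 7e = 2e
byte 11: ca xor 34 = fe
byte 12: c1 xor 4a = 8b
byte 13: a5 xor e7 = 42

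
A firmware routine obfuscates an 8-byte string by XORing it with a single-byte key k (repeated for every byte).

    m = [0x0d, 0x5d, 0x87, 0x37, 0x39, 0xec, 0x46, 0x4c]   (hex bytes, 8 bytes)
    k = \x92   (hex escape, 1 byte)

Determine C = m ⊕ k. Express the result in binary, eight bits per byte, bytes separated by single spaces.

The 1-byte key repeats, so the effective keystream is 92 92 92 92 92 92 92 92.
byte 0: 0d ^ 92 = 9f
byte 1: 5d ^ 92 = cf
byte 2: 87 ^ 92 = 15
byte 3: 37 ^ 92 = a5
byte 4: 39 ^ 92 = ab
byte 5: ec ^ 92 = 7e
byte 6: 46 ^ 92 = d4
byte 7: 4c ^ 92 = de

10011111 11001111 00010101 10100101 10101011 01111110 11010100 11011110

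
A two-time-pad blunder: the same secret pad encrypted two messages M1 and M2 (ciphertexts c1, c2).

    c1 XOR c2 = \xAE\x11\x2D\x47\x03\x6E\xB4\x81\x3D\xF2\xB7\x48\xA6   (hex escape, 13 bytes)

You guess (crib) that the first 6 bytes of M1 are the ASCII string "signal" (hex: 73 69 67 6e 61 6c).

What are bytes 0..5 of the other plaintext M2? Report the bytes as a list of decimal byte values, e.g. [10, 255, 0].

Since c1 ⊕ c2 = M1 ⊕ M2, XORing with the guessed M1 bytes yields the corresponding M2 bytes: M2 = (c1 ⊕ c2) ⊕ M1.
174 ^ 115 = 221
 17 ^ 105 = 120
 45 ^ 103 =  74
 71 ^ 110 =  41
  3 ^  97 =  98
110 ^ 108 =   2

[221, 120, 74, 41, 98, 2]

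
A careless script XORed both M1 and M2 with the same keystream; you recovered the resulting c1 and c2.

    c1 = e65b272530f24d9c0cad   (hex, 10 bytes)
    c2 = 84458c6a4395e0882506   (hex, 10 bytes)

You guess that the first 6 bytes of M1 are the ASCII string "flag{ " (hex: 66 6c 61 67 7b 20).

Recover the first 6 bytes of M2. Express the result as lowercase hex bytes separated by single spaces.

First, c1 ⊕ c2 = (M1 ⊕ K) ⊕ (M2 ⊕ K) = M1 ⊕ M2, so the key drops out. Then M2 = (M1 ⊕ M2) ⊕ M1 over the first 6 bytes.
byte 0: (e6 ⊕ 84) ⊕ 66 = 62 ⊕ 66 = 04
byte 1: (5b ⊕ 45) ⊕ 6c = 1e ⊕ 6c = 72
byte 2: (27 ⊕ 8c) ⊕ 61 = ab ⊕ 61 = ca
byte 3: (25 ⊕ 6a) ⊕ 67 = 4f ⊕ 67 = 28
byte 4: (30 ⊕ 43) ⊕ 7b = 73 ⊕ 7b = 08
byte 5: (f2 ⊕ 95) ⊕ 20 = 67 ⊕ 20 = 47

04 72 ca 28 08 47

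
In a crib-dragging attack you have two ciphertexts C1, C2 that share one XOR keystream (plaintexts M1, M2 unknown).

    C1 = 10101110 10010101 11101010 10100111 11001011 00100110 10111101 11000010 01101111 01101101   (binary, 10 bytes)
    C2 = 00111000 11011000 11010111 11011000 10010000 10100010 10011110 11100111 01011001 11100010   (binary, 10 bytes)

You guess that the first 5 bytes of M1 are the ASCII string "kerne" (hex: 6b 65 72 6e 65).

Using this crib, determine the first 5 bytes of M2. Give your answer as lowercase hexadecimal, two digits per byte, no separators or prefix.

First, C1 ⊕ C2 = (M1 ⊕ K) ⊕ (M2 ⊕ K) = M1 ⊕ M2, so the key drops out. Then M2 = (M1 ⊕ M2) ⊕ M1 over the first 5 bytes.
byte 0: (ae xor 38) xor 6b = 96 xor 6b = fd
byte 1: (95 xor d8) xor 65 = 4d xor 65 = 28
byte 2: (ea xor d7) xor 72 = 3d xor 72 = 4f
byte 3: (a7 xor d8) xor 6e = 7f xor 6e = 11
byte 4: (cb xor 90) xor 65 = 5b xor 65 = 3e

fd284f113e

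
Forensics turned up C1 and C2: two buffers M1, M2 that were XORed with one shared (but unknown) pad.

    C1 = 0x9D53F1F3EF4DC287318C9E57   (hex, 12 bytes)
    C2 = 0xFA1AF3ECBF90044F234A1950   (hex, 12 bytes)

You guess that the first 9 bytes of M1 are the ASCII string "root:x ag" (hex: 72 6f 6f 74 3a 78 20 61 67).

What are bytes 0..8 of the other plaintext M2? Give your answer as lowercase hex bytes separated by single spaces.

First, C1 ⊕ C2 = (M1 ⊕ K) ⊕ (M2 ⊕ K) = M1 ⊕ M2, so the key drops out. Then M2 = (M1 ⊕ M2) ⊕ M1 over the first 9 bytes.
byte 0: (9d ⊕ fa) ⊕ 72 = 67 ⊕ 72 = 15
byte 1: (53 ⊕ 1a) ⊕ 6f = 49 ⊕ 6f = 26
byte 2: (f1 ⊕ f3) ⊕ 6f = 02 ⊕ 6f = 6d
byte 3: (f3 ⊕ ec) ⊕ 74 = 1f ⊕ 74 = 6b
byte 4: (ef ⊕ bf) ⊕ 3a = 50 ⊕ 3a = 6a
byte 5: (4d ⊕ 90) ⊕ 78 = dd ⊕ 78 = a5
byte 6: (c2 ⊕ 04) ⊕ 20 = c6 ⊕ 20 = e6
byte 7: (87 ⊕ 4f) ⊕ 61 = c8 ⊕ 61 = a9
byte 8: (31 ⊕ 23) ⊕ 67 = 12 ⊕ 67 = 75

15 26 6d 6b 6a a5 e6 a9 75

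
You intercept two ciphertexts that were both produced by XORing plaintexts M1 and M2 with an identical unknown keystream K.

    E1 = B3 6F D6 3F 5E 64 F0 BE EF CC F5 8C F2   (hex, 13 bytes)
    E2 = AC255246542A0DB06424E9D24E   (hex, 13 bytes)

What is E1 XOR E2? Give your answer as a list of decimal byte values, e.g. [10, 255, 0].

E1 ⊕ E2 = (M1 ⊕ K) ⊕ (M2 ⊕ K) = M1 ⊕ M2 — the shared key cancels under XOR.
byte 0: b3 xor ac = 1f
byte 1: 6f xor 25 = 4a
byte 2: d6 xor 52 = 84
byte 3: 3f xor 46 = 79
byte 4: 5e xor 54 = 0a
byte 5: 64 xor 2a = 4e
byte 6: f0 xor 0d = fd
byte 7: be xor b0 = 0e
byte 8: ef xor 64 = 8b
byte 9: cc xor 24 = e8
byte 10: f5 xor e9 = 1c
byte 11: 8c xor d2 = 5e
byte 12: f2 xor 4e = bc

[31, 74, 132, 121, 10, 78, 253, 14, 139, 232, 28, 94, 188]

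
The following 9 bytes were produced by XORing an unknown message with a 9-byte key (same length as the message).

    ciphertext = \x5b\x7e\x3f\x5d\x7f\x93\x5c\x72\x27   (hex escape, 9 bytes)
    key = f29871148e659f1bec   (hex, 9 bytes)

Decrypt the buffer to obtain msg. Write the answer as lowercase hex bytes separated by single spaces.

XOR is its own inverse, so applying the key byte-wise gives the result directly.
5b ⊕ f2 = a9
7e ⊕ 98 = e6
3f ⊕ 71 = 4e
5d ⊕ 14 = 49
7f ⊕ 8e = f1
93 ⊕ 65 = f6
5c ⊕ 9f = c3
72 ⊕ 1b = 69
27 ⊕ ec = cb

a9 e6 4e 49 f1 f6 c3 69 cb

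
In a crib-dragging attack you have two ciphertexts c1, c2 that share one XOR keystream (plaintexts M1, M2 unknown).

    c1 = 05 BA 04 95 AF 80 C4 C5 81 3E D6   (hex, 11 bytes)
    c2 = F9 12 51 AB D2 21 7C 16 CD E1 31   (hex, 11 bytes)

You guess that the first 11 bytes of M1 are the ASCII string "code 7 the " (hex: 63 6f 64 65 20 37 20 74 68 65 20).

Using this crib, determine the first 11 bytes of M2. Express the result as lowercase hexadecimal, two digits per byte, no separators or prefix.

First, c1 ⊕ c2 = (M1 ⊕ K) ⊕ (M2 ⊕ K) = M1 ⊕ M2, so the key drops out. Then M2 = (M1 ⊕ M2) ⊕ M1 over the first 11 bytes.
byte 0: (05 ^ f9) ^ 63 = fc ^ 63 = 9f
byte 1: (ba ^ 12) ^ 6f = a8 ^ 6f = c7
byte 2: (04 ^ 51) ^ 64 = 55 ^ 64 = 31
byte 3: (95 ^ ab) ^ 65 = 3e ^ 65 = 5b
byte 4: (af ^ d2) ^ 20 = 7d ^ 20 = 5d
byte 5: (80 ^ 21) ^ 37 = a1 ^ 37 = 96
byte 6: (c4 ^ 7c) ^ 20 = b8 ^ 20 = 98
byte 7: (c5 ^ 16) ^ 74 = d3 ^ 74 = a7
byte 8: (81 ^ cd) ^ 68 = 4c ^ 68 = 24
byte 9: (3e ^ e1) ^ 65 = df ^ 65 = ba
byte 10: (d6 ^ 31) ^ 20 = e7 ^ 20 = c7

9fc7315b5d9698a724bac7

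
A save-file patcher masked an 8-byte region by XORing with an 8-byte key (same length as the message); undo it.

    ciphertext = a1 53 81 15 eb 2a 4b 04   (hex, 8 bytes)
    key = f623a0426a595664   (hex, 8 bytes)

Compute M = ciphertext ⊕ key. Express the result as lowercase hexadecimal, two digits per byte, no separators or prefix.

XOR is its own inverse, so applying the key byte-wise gives the result directly.
a1 ^ f6 = 57
53 ^ 23 = 70
81 ^ a0 = 21
15 ^ 42 = 57
eb ^ 6a = 81
2a ^ 59 = 73
4b ^ 56 = 1d
04 ^ 64 = 60

5770215781731d60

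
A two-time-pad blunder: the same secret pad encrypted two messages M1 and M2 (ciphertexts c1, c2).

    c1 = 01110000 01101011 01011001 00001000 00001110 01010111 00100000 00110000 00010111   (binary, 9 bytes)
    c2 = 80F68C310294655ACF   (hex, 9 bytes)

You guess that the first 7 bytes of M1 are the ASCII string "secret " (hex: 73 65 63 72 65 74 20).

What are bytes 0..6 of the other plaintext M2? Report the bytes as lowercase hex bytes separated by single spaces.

83 f8 b6 4b 69 b7 65

First, c1 ⊕ c2 = (M1 ⊕ K) ⊕ (M2 ⊕ K) = M1 ⊕ M2, so the key drops out. Then M2 = (M1 ⊕ M2) ⊕ M1 over the first 7 bytes.
byte 0: (70 ⊕ 80) ⊕ 73 = f0 ⊕ 73 = 83
byte 1: (6b ⊕ f6) ⊕ 65 = 9d ⊕ 65 = f8
byte 2: (59 ⊕ 8c) ⊕ 63 = d5 ⊕ 63 = b6
byte 3: (08 ⊕ 31) ⊕ 72 = 39 ⊕ 72 = 4b
byte 4: (0e ⊕ 02) ⊕ 65 = 0c ⊕ 65 = 69
byte 5: (57 ⊕ 94) ⊕ 74 = c3 ⊕ 74 = b7
byte 6: (20 ⊕ 65) ⊕ 20 = 45 ⊕ 20 = 65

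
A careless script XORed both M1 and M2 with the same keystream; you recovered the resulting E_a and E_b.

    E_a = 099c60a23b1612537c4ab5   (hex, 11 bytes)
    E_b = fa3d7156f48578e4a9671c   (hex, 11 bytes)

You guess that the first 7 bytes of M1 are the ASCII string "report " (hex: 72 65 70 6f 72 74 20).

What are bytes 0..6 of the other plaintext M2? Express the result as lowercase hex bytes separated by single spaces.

First, E_a ⊕ E_b = (M1 ⊕ K) ⊕ (M2 ⊕ K) = M1 ⊕ M2, so the key drops out. Then M2 = (M1 ⊕ M2) ⊕ M1 over the first 7 bytes.
byte 0: (09 xor fa) xor 72 = f3 xor 72 = 81
byte 1: (9c xor 3d) xor 65 = a1 xor 65 = c4
byte 2: (60 xor 71) xor 70 = 11 xor 70 = 61
byte 3: (a2 xor 56) xor 6f = f4 xor 6f = 9b
byte 4: (3b xor f4) xor 72 = cf xor 72 = bd
byte 5: (16 xor 85) xor 74 = 93 xor 74 = e7
byte 6: (12 xor 78) xor 20 = 6a xor 20 = 4a

81 c4 61 9b bd e7 4a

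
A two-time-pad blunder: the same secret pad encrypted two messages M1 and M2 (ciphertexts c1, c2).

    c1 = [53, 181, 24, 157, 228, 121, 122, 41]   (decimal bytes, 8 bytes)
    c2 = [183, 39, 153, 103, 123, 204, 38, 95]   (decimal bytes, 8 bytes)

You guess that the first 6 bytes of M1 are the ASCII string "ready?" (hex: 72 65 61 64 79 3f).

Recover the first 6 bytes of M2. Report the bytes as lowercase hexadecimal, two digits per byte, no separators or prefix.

f0f7e09ee68a

First, c1 ⊕ c2 = (M1 ⊕ K) ⊕ (M2 ⊕ K) = M1 ⊕ M2, so the key drops out. Then M2 = (M1 ⊕ M2) ⊕ M1 over the first 6 bytes.
byte 0: (35 xor b7) xor 72 = 82 xor 72 = f0
byte 1: (b5 xor 27) xor 65 = 92 xor 65 = f7
byte 2: (18 xor 99) xor 61 = 81 xor 61 = e0
byte 3: (9d xor 67) xor 64 = fa xor 64 = 9e
byte 4: (e4 xor 7b) xor 79 = 9f xor 79 = e6
byte 5: (79 xor cc) xor 3f = b5 xor 3f = 8a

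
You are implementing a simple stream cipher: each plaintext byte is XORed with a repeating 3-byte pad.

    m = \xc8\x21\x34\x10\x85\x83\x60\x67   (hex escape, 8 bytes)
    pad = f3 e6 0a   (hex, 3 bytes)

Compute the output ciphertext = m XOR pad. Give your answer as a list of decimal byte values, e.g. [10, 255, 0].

[59, 199, 62, 227, 99, 137, 147, 129]

The 3-byte key repeats, so the effective keystream is f3 e6 0a f3 e6 0a f3 e6.
byte 0: 200 ^ 243 =  59
byte 1:  33 ^ 230 = 199
byte 2:  52 ^  10 =  62
byte 3:  16 ^ 243 = 227
byte 4: 133 ^ 230 =  99
byte 5: 131 ^  10 = 137
byte 6:  96 ^ 243 = 147
byte 7: 103 ^ 230 = 129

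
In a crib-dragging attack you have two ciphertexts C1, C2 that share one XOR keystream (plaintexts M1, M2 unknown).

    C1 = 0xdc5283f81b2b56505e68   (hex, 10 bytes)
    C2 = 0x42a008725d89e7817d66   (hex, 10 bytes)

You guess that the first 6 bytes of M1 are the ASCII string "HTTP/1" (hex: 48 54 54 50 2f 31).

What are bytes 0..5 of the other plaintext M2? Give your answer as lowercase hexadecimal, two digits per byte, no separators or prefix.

d6a6dfda6993

First, C1 ⊕ C2 = (M1 ⊕ K) ⊕ (M2 ⊕ K) = M1 ⊕ M2, so the key drops out. Then M2 = (M1 ⊕ M2) ⊕ M1 over the first 6 bytes.
byte 0: (dc XOR 42) XOR 48 = 9e XOR 48 = d6
byte 1: (52 XOR a0) XOR 54 = f2 XOR 54 = a6
byte 2: (83 XOR 08) XOR 54 = 8b XOR 54 = df
byte 3: (f8 XOR 72) XOR 50 = 8a XOR 50 = da
byte 4: (1b XOR 5d) XOR 2f = 46 XOR 2f = 69
byte 5: (2b XOR 89) XOR 31 = a2 XOR 31 = 93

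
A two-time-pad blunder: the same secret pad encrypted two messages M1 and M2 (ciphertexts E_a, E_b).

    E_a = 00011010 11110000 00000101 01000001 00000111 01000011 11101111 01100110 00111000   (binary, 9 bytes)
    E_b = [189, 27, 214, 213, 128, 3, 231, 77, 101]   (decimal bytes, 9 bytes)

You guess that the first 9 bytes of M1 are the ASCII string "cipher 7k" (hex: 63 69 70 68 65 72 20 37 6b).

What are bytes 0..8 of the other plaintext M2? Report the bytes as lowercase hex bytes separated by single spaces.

c4 82 a3 fc e2 32 28 1c 36

First, E_a ⊕ E_b = (M1 ⊕ K) ⊕ (M2 ⊕ K) = M1 ⊕ M2, so the key drops out. Then M2 = (M1 ⊕ M2) ⊕ M1 over the first 9 bytes.
byte 0: (1a ⊕ bd) ⊕ 63 = a7 ⊕ 63 = c4
byte 1: (f0 ⊕ 1b) ⊕ 69 = eb ⊕ 69 = 82
byte 2: (05 ⊕ d6) ⊕ 70 = d3 ⊕ 70 = a3
byte 3: (41 ⊕ d5) ⊕ 68 = 94 ⊕ 68 = fc
byte 4: (07 ⊕ 80) ⊕ 65 = 87 ⊕ 65 = e2
byte 5: (43 ⊕ 03) ⊕ 72 = 40 ⊕ 72 = 32
byte 6: (ef ⊕ e7) ⊕ 20 = 08 ⊕ 20 = 28
byte 7: (66 ⊕ 4d) ⊕ 37 = 2b ⊕ 37 = 1c
byte 8: (38 ⊕ 65) ⊕ 6b = 5d ⊕ 6b = 36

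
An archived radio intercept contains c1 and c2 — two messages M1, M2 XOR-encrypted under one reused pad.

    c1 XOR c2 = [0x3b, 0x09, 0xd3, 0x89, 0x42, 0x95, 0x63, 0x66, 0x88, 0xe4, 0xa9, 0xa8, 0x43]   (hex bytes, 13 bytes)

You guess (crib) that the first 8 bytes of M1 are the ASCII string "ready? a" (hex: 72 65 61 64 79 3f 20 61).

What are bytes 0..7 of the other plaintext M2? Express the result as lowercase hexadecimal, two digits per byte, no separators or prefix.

Since c1 ⊕ c2 = M1 ⊕ M2, XORing with the guessed M1 bytes yields the corresponding M2 bytes: M2 = (c1 ⊕ c2) ⊕ M1.
byte 0: 3b ^ 72 = 49
byte 1: 09 ^ 65 = 6c
byte 2: d3 ^ 61 = b2
byte 3: 89 ^ 64 = ed
byte 4: 42 ^ 79 = 3b
byte 5: 95 ^ 3f = aa
byte 6: 63 ^ 20 = 43
byte 7: 66 ^ 61 = 07

496cb2ed3baa4307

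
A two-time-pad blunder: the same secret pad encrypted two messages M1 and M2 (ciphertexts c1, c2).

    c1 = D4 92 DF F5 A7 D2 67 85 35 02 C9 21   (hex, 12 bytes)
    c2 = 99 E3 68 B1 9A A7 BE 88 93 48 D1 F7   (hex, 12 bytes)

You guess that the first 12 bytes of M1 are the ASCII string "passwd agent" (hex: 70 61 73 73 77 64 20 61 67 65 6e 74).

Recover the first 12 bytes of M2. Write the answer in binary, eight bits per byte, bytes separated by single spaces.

00111101 00010000 11000100 00110111 01001010 00010001 11111001 01101100 11000001 00101111 01110110 10100010

First, c1 ⊕ c2 = (M1 ⊕ K) ⊕ (M2 ⊕ K) = M1 ⊕ M2, so the key drops out. Then M2 = (M1 ⊕ M2) ⊕ M1 over the first 12 bytes.
byte 0: (d4 XOR 99) XOR 70 = 4d XOR 70 = 3d
byte 1: (92 XOR e3) XOR 61 = 71 XOR 61 = 10
byte 2: (df XOR 68) XOR 73 = b7 XOR 73 = c4
byte 3: (f5 XOR b1) XOR 73 = 44 XOR 73 = 37
byte 4: (a7 XOR 9a) XOR 77 = 3d XOR 77 = 4a
byte 5: (d2 XOR a7) XOR 64 = 75 XOR 64 = 11
byte 6: (67 XOR be) XOR 20 = d9 XOR 20 = f9
byte 7: (85 XOR 88) XOR 61 = 0d XOR 61 = 6c
byte 8: (35 XOR 93) XOR 67 = a6 XOR 67 = c1
byte 9: (02 XOR 48) XOR 65 = 4a XOR 65 = 2f
byte 10: (c9 XOR d1) XOR 6e = 18 XOR 6e = 76
byte 11: (21 XOR f7) XOR 74 = d6 XOR 74 = a2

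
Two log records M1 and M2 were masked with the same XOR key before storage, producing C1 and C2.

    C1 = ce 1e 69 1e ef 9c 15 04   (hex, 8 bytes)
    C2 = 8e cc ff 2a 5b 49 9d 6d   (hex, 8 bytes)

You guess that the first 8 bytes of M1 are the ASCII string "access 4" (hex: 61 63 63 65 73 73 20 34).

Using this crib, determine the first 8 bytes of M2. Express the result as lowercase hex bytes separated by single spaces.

21 b1 f5 51 c7 a6 a8 5d

First, C1 ⊕ C2 = (M1 ⊕ K) ⊕ (M2 ⊕ K) = M1 ⊕ M2, so the key drops out. Then M2 = (M1 ⊕ M2) ⊕ M1 over the first 8 bytes.
byte 0: (ce xor 8e) xor 61 = 40 xor 61 = 21
byte 1: (1e xor cc) xor 63 = d2 xor 63 = b1
byte 2: (69 xor ff) xor 63 = 96 xor 63 = f5
byte 3: (1e xor 2a) xor 65 = 34 xor 65 = 51
byte 4: (ef xor 5b) xor 73 = b4 xor 73 = c7
byte 5: (9c xor 49) xor 73 = d5 xor 73 = a6
byte 6: (15 xor 9d) xor 20 = 88 xor 20 = a8
byte 7: (04 xor 6d) xor 34 = 69 xor 34 = 5d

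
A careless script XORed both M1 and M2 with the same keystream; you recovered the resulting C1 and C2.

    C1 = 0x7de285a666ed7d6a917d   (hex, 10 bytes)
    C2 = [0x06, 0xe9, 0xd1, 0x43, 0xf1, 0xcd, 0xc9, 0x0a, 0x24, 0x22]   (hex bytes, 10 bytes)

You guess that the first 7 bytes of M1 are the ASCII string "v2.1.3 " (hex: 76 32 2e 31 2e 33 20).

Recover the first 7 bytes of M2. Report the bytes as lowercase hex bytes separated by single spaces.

0d 39 7a d4 b9 13 94

First, C1 ⊕ C2 = (M1 ⊕ K) ⊕ (M2 ⊕ K) = M1 ⊕ M2, so the key drops out. Then M2 = (M1 ⊕ M2) ⊕ M1 over the first 7 bytes.
byte 0: (7d ^ 06) ^ 76 = 7b ^ 76 = 0d
byte 1: (e2 ^ e9) ^ 32 = 0b ^ 32 = 39
byte 2: (85 ^ d1) ^ 2e = 54 ^ 2e = 7a
byte 3: (a6 ^ 43) ^ 31 = e5 ^ 31 = d4
byte 4: (66 ^ f1) ^ 2e = 97 ^ 2e = b9
byte 5: (ed ^ cd) ^ 33 = 20 ^ 33 = 13
byte 6: (7d ^ c9) ^ 20 = b4 ^ 20 = 94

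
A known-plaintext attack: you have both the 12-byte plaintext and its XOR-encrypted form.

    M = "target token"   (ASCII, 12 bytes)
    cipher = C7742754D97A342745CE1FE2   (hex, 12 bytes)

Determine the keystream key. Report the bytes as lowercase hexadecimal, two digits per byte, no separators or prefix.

Since cipher = M ⊕ key, XORing both sides with M gives key = M ⊕ cipher.
byte 0: 74 xor c7 = b3
byte 1: 61 xor 74 = 15
byte 2: 72 xor 27 = 55
byte 3: 67 xor 54 = 33
byte 4: 65 xor d9 = bc
byte 5: 74 xor 7a = 0e
byte 6: 20 xor 34 = 14
byte 7: 74 xor 27 = 53
byte 8: 6f xor 45 = 2a
byte 9: 6b xor ce = a5
byte 10: 65 xor 1f = 7a
byte 11: 6e xor e2 = 8c

b3155533bc0e14532aa57a8c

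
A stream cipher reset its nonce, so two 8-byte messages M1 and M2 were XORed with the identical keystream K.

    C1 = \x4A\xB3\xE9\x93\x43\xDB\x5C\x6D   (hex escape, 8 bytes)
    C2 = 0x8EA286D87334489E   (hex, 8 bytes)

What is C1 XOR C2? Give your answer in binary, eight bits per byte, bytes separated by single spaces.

11000100 00010001 01101111 01001011 00110000 11101111 00010100 11110011

C1 ⊕ C2 = (M1 ⊕ K) ⊕ (M2 ⊕ K) = M1 ⊕ M2 — the shared key cancels under XOR.
 74 XOR 142 = 196
179 XOR 162 =  17
233 XOR 134 = 111
147 XOR 216 =  75
 67 XOR 115 =  48
219 XOR  52 = 239
 92 XOR  72 =  20
109 XOR 158 = 243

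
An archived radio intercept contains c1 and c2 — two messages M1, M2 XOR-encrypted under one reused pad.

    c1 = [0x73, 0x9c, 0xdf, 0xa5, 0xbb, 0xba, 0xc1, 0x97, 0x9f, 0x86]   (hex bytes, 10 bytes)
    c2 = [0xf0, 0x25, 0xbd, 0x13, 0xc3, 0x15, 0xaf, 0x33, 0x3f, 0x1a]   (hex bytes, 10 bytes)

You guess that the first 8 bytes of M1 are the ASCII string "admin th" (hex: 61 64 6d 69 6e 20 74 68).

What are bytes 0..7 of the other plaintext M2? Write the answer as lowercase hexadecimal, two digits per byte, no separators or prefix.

First, c1 ⊕ c2 = (M1 ⊕ K) ⊕ (M2 ⊕ K) = M1 ⊕ M2, so the key drops out. Then M2 = (M1 ⊕ M2) ⊕ M1 over the first 8 bytes.
byte 0: (73 XOR f0) XOR 61 = 83 XOR 61 = e2
byte 1: (9c XOR 25) XOR 64 = b9 XOR 64 = dd
byte 2: (df XOR bd) XOR 6d = 62 XOR 6d = 0f
byte 3: (a5 XOR 13) XOR 69 = b6 XOR 69 = df
byte 4: (bb XOR c3) XOR 6e = 78 XOR 6e = 16
byte 5: (ba XOR 15) XOR 20 = af XOR 20 = 8f
byte 6: (c1 XOR af) XOR 74 = 6e XOR 74 = 1a
byte 7: (97 XOR 33) XOR 68 = a4 XOR 68 = cc

e2dd0fdf168f1acc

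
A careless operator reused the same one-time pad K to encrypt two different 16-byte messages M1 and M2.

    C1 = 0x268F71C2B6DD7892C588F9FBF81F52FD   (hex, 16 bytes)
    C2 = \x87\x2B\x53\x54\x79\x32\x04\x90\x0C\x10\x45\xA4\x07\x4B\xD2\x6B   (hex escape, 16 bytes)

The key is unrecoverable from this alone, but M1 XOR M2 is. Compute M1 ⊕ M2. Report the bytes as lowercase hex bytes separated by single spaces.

a1 a4 22 96 cf ef 7c 02 c9 98 bc 5f ff 54 80 96

C1 ⊕ C2 = (M1 ⊕ K) ⊕ (M2 ⊕ K) = M1 ⊕ M2 — the shared key cancels under XOR.
byte 0:  38 ⊕ 135 = 161
byte 1: 143 ⊕  43 = 164
byte 2: 113 ⊕  83 =  34
byte 3: 194 ⊕  84 = 150
byte 4: 182 ⊕ 121 = 207
byte 5: 221 ⊕  50 = 239
byte 6: 120 ⊕   4 = 124
byte 7: 146 ⊕ 144 =   2
byte 8: 197 ⊕  12 = 201
byte 9: 136 ⊕  16 = 152
byte 10: 249 ⊕  69 = 188
byte 11: 251 ⊕ 164 =  95
byte 12: 248 ⊕   7 = 255
byte 13:  31 ⊕  75 =  84
byte 14:  82 ⊕ 210 = 128
byte 15: 253 ⊕ 107 = 150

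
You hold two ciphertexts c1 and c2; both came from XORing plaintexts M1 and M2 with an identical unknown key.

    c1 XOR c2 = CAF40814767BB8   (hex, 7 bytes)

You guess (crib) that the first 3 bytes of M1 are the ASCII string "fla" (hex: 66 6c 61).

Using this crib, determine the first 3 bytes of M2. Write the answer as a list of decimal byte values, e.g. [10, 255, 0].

[172, 152, 105]

Since c1 ⊕ c2 = M1 ⊕ M2, XORing with the guessed M1 bytes yields the corresponding M2 bytes: M2 = (c1 ⊕ c2) ⊕ M1.
ca xor 66 = ac
f4 xor 6c = 98
08 xor 61 = 69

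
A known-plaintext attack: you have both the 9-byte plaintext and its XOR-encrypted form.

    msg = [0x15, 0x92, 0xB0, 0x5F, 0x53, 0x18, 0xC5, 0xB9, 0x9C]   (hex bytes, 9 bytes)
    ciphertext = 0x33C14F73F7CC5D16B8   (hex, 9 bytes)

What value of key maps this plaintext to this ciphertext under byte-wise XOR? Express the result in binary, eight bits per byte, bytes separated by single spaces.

Since ciphertext = msg ⊕ key, XORing both sides with msg gives key = msg ⊕ ciphertext.
00010101 ^ 00110011 = 00100110
10010010 ^ 11000001 = 01010011
10110000 ^ 01001111 = 11111111
01011111 ^ 01110011 = 00101100
01010011 ^ 11110111 = 10100100
00011000 ^ 11001100 = 11010100
11000101 ^ 01011101 = 10011000
10111001 ^ 00010110 = 10101111
10011100 ^ 10111000 = 00100100

00100110 01010011 11111111 00101100 10100100 11010100 10011000 10101111 00100100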